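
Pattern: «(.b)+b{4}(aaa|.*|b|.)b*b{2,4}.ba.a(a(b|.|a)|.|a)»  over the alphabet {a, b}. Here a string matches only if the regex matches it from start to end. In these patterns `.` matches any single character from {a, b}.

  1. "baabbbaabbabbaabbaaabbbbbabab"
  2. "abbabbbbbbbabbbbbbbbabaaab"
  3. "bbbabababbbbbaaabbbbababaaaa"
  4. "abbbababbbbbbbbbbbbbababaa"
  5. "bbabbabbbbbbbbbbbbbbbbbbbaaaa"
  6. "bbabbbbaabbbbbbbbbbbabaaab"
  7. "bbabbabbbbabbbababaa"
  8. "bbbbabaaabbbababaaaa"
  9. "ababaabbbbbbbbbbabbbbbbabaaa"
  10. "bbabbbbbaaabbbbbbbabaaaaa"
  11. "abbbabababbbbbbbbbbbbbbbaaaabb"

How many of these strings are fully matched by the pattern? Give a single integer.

2

1 → no match
2 → no match
3 → no match
4 → match
5 → no match
6 → no match
7 → no match
8 → no match
9 → no match
10 → match
11 → no match
Total matched: 2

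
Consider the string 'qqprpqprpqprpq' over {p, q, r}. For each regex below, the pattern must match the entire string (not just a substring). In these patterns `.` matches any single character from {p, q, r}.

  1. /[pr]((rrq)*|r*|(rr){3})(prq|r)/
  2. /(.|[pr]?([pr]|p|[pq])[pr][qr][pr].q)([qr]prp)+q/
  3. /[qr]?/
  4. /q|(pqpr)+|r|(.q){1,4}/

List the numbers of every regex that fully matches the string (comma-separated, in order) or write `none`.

2

1 → no match
2 → match
3 → no match
4 → no match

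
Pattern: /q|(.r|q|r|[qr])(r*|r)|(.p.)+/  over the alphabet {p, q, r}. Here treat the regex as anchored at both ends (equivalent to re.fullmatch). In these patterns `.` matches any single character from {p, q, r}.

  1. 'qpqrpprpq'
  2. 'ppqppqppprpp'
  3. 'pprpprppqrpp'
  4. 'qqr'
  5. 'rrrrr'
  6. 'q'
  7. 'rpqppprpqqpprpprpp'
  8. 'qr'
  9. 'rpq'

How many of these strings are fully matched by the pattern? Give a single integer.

1 → match
2 → match
3 → match
4 → no match
5 → match
6 → match
7 → match
8 → match
9 → match
Total matched: 8

8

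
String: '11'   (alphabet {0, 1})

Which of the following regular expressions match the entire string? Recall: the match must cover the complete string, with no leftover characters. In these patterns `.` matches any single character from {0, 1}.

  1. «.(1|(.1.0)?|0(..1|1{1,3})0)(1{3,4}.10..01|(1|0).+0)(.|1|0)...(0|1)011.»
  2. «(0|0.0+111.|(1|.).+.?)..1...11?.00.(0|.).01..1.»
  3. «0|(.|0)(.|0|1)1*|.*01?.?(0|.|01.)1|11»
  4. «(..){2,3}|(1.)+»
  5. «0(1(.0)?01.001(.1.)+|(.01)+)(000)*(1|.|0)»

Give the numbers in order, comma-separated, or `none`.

1 → no match
2 → no match
3 → match
4 → match
5 → no match — must start with '0'

3, 4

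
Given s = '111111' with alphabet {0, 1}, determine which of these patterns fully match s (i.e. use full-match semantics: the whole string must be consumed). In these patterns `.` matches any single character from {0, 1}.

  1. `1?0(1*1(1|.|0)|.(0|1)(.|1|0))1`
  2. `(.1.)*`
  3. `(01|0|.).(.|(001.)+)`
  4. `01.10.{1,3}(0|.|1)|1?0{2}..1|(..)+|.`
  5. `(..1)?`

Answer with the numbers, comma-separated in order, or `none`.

1 → no match
2 → match
3 → no match
4 → match
5 → no match

2, 4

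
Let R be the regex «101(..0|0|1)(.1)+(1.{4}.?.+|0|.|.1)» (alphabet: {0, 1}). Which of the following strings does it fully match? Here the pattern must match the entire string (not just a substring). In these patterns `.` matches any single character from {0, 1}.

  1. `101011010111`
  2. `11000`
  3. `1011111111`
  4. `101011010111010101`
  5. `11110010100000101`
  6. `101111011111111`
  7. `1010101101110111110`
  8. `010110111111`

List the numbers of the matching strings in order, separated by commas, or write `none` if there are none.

1. `101011010111` → match
2. `11000` → no match — must start with `101`
3. `1011111111` → match
4 → match
5 → no match — must start with `101`
6 → match
7 → match
8. `010110111111` → no match — must start with `101`

1, 3, 4, 6, 7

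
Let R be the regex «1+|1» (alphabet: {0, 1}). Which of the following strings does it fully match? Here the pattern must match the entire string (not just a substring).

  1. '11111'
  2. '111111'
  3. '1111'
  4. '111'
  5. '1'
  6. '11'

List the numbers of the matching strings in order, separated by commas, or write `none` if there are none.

1, 2, 3, 4, 5, 6

1 → match
2 → match
3 → match
4 → match
5 → match
6 → match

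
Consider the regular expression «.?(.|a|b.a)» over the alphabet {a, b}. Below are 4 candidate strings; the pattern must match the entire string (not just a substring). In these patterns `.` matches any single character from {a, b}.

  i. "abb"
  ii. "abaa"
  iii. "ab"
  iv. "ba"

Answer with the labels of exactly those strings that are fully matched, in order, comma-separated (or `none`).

ii, iii, iv

i → no match
ii → match
iii → match
iv → match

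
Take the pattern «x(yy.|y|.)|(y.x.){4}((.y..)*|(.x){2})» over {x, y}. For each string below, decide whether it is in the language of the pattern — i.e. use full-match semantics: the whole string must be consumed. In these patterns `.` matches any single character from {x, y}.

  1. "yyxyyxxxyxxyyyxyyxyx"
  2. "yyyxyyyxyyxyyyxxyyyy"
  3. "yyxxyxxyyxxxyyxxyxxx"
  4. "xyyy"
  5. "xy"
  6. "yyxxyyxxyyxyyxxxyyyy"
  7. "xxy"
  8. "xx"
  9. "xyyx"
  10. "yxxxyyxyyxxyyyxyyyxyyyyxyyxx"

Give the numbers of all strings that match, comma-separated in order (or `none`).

1 → match
2 → no match
3 → match
4 → match
5 → match
6 → match
7 → no match
8 → match
9 → match
10 → match

1, 3, 4, 5, 6, 8, 9, 10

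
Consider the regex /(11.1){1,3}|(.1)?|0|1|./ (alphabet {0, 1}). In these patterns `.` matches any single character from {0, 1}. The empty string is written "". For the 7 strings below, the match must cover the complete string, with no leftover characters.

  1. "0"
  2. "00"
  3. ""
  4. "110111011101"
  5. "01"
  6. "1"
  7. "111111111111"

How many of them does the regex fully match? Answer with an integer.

1. "0" → match
2. "00" → no match
3. "" → match
4. "110111011101" → match
5. "01" → match
6. "1" → match
7. "111111111111" → match
Total matched: 6

6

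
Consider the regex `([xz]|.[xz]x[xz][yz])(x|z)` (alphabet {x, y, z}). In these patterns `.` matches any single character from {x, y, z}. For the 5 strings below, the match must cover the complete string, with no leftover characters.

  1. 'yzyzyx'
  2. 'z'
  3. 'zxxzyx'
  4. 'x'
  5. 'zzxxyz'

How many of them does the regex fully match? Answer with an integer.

2

1 → no match
2 → no match
3 → match
4 → no match
5 → match
Total matched: 2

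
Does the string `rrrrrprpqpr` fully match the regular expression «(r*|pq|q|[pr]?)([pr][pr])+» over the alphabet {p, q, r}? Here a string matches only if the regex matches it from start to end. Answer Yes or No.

No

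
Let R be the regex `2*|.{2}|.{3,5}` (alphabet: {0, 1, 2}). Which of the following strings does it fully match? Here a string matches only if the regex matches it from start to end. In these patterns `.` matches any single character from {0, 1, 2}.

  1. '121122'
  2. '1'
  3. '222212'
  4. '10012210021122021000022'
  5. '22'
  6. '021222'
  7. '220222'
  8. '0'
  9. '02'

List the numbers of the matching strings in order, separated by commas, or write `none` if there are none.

1 → no match
2 → no match
3 → no match
4 → no match
5 → match
6 → no match
7 → no match
8 → no match
9 → match

5, 9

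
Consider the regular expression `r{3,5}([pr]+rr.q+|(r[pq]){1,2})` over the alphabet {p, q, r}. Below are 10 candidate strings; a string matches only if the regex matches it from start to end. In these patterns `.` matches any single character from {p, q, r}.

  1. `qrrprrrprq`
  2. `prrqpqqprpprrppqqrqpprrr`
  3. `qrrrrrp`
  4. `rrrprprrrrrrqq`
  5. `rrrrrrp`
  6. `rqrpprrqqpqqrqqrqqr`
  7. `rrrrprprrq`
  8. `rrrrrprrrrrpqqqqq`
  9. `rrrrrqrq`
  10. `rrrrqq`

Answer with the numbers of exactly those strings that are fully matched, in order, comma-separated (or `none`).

4, 5, 8, 9

1 → no match — must start with `r`
2 → no match — must start with `r`
3 → no match — must start with `r`
4 → match
5 → match
6 → no match
7 → no match
8 → match
9 → match
10 → no match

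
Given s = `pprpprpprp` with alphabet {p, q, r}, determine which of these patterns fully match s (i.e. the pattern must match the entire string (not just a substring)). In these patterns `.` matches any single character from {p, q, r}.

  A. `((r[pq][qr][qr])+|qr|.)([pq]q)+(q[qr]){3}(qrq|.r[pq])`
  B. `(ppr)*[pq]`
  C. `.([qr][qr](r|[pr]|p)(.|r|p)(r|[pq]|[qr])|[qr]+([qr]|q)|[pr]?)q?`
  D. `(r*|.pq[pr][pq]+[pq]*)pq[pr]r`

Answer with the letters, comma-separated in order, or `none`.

A → no match
B → match
C → no match
D → no match — must end with `r`

B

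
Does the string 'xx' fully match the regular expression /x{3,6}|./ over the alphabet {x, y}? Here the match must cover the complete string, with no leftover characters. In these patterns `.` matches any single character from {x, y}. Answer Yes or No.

No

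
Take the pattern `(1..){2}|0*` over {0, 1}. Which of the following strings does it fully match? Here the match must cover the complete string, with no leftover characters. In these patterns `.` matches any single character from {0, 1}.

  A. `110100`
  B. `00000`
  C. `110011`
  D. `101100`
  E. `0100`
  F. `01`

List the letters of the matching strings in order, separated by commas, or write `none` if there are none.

A → match
B → match
C → no match
D → match
E → no match
F → no match

A, B, D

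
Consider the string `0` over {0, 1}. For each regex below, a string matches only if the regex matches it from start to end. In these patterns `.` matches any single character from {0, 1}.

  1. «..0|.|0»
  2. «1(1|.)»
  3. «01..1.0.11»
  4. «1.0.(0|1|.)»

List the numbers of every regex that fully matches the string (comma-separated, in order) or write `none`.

1

1 → match
2 → no match — must start with `1`
3 → no match — must start with `01`
4 → no match — must start with `1`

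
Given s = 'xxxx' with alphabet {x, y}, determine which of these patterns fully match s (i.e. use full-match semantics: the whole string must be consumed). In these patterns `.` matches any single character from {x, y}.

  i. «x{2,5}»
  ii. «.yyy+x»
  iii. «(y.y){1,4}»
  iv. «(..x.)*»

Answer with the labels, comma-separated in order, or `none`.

i → match
ii → no match — must end with 'yx'
iii → no match — must start with 'y'
iv → match

i, iv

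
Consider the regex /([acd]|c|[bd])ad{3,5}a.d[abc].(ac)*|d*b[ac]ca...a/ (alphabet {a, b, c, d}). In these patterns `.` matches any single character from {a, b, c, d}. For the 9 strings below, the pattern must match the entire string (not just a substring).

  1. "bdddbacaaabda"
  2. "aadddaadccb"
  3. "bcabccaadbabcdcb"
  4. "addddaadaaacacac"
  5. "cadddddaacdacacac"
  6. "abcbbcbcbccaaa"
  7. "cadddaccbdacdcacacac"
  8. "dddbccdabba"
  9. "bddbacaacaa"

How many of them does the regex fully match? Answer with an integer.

1 → no match
2 → no match
3 → no match
4 → no match
5 → no match
6 → no match
7 → no match
8 → no match
9 → no match
Total matched: 0

0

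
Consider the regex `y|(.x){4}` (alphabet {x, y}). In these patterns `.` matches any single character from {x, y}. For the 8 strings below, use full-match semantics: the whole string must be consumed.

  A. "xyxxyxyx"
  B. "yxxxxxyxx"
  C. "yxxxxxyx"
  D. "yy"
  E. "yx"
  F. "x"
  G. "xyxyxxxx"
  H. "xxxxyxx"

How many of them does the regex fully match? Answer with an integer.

1

A → no match
B → no match
C → match
D → no match
E → no match
F → no match
G → no match
H → no match
Total matched: 1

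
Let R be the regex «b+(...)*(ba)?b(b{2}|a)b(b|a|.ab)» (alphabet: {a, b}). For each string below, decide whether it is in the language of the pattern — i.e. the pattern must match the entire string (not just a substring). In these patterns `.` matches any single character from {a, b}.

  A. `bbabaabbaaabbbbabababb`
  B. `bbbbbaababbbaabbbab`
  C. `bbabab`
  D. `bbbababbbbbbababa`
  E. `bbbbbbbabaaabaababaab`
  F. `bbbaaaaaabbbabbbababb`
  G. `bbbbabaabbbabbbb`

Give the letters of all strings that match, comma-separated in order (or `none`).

A, D, E, F

A → match
B → no match
C → no match
D → match
E → match
F → match
G → no match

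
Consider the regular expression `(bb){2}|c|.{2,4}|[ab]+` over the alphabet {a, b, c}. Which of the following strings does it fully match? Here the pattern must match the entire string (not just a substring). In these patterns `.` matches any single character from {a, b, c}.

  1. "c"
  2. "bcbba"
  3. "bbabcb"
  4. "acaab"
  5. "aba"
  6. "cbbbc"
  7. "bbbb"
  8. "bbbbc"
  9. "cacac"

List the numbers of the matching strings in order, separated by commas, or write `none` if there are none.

1. "c" → match
2. "bcbba" → no match
3. "bbabcb" → no match
4. "acaab" → no match
5. "aba" → match
6. "cbbbc" → no match
7. "bbbb" → match
8. "bbbbc" → no match
9. "cacac" → no match

1, 5, 7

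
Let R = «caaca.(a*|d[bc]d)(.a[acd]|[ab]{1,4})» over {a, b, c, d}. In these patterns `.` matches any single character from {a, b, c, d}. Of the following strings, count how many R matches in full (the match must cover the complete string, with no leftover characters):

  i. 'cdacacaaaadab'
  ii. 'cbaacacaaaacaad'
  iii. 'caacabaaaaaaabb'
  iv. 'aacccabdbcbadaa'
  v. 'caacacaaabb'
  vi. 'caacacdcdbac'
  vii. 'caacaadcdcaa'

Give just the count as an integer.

i → no match — must start with 'caaca'
ii → no match — must start with 'caaca'
iii → match
iv → no match — must start with 'caaca'
v → match
vi → match
vii → match
Total matched: 4

4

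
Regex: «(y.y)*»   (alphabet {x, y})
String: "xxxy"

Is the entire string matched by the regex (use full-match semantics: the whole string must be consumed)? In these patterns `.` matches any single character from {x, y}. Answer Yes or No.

No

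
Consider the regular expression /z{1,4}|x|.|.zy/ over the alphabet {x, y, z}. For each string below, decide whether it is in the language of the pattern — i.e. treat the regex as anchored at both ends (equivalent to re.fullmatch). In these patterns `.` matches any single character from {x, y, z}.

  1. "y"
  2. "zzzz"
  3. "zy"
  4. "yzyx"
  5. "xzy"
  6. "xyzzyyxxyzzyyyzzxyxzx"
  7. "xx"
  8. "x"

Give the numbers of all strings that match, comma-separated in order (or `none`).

1 → match
2 → match
3 → no match
4 → no match
5 → match
6 → no match
7 → no match
8 → match

1, 2, 5, 8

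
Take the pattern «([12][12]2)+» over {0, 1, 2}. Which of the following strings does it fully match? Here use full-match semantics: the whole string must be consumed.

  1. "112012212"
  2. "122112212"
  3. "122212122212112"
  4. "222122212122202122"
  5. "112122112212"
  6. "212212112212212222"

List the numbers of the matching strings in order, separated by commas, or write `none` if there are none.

1 → no match
2 → match
3 → match
4 → no match
5 → match
6 → match

2, 3, 5, 6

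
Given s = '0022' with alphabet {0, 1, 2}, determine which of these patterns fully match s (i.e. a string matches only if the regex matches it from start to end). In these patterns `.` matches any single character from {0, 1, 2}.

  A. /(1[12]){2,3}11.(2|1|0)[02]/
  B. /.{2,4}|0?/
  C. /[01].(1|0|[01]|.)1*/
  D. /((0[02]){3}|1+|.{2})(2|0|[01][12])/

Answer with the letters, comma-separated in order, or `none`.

A → no match — must start with '1'
B → match
C → no match
D → no match

B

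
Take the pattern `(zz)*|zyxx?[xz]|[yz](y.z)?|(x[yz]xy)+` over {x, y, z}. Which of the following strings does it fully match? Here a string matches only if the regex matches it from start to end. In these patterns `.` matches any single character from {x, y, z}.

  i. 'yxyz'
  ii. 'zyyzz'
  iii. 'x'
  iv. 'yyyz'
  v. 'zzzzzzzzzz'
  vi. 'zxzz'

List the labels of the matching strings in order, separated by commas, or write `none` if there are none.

i → no match
ii → no match
iii → no match
iv → match
v → match
vi → no match

iv, v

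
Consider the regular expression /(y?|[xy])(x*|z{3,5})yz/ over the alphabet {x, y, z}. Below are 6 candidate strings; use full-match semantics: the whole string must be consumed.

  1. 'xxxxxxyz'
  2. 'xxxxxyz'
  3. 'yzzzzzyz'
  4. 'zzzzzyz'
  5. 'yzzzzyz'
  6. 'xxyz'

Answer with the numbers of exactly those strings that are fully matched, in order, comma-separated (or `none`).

1 → match
2 → match
3 → match
4 → match
5 → match
6 → match

1, 2, 3, 4, 5, 6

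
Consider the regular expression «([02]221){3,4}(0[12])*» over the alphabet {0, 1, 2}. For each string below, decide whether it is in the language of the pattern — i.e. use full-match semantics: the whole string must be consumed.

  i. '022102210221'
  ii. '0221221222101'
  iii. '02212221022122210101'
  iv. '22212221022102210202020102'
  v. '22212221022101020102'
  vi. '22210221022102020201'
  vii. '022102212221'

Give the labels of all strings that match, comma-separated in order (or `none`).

i, iii, iv, v, vi, vii

i. '022102210221' → match
ii → no match
iii → match
iv → match
v → match
vi → match
vii. '022102212221' → match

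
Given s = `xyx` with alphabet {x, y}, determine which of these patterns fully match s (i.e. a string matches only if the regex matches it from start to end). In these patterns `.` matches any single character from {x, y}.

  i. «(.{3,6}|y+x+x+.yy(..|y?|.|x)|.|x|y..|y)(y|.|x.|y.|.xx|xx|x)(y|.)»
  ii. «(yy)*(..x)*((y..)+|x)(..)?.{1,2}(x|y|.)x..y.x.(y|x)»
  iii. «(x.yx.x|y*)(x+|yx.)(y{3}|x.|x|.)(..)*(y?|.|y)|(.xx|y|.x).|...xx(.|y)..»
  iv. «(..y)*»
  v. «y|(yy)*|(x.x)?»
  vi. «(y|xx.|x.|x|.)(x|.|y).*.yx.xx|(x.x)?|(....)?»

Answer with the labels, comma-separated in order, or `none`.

i → match
ii → no match
iii → match
iv → no match
v → match
vi → match

i, iii, v, vi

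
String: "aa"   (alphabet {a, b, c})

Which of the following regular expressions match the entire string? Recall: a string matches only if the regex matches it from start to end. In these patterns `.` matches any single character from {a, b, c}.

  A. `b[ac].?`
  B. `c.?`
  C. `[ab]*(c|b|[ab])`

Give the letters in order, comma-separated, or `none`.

A → no match — must start with "b"
B → no match — must start with "c"
C → match

C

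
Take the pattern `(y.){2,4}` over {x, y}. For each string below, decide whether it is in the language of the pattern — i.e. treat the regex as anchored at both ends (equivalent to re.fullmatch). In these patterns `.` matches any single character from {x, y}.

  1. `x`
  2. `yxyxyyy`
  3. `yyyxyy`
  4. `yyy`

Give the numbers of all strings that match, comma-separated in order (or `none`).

3

1 → no match — must start with `y`
2 → no match
3 → match
4 → no match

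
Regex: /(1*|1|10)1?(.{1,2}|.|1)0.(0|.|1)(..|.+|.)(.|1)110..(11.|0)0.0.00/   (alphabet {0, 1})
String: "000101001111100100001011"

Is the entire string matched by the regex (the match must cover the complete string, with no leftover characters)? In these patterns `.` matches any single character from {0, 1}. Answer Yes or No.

Every match must end with "00", but "000101001111100100001011" does not.

No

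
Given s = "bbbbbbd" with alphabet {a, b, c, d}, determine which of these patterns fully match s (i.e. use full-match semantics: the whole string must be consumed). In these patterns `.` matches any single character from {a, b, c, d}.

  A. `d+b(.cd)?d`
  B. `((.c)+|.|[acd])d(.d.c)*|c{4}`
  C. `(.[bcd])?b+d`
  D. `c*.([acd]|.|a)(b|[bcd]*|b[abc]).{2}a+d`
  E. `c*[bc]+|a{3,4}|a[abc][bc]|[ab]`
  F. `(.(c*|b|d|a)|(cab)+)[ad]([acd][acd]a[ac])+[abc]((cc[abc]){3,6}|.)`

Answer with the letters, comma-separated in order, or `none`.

A → no match — must start with "d"
B → no match
C → match
D → no match — must end with "ad"
E → no match
F → no match

C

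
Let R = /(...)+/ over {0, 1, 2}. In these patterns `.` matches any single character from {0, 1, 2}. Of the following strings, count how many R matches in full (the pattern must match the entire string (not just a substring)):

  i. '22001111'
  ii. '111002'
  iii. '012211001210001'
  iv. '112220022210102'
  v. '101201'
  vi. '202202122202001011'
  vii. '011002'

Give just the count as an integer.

i → no match
ii → match
iii → match
iv → match
v → match
vi → match
vii → match
Total matched: 6

6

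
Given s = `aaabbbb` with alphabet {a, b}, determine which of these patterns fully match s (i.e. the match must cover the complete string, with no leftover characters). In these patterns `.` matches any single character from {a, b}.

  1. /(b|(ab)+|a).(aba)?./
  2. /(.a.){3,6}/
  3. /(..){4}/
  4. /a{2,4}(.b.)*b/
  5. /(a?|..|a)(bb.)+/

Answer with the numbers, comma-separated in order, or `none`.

1 → no match
2 → no match
3 → no match
4 → match
5 → no match

4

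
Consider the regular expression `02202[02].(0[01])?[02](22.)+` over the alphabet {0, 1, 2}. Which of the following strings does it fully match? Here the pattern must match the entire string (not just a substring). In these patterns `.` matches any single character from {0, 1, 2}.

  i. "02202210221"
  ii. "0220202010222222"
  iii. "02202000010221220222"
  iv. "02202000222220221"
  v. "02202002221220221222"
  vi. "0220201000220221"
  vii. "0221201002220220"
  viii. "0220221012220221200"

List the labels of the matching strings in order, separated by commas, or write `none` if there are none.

i → match
ii → match
iii → no match
iv → match
v → match
vi → match
vii → no match — must start with "02202"
viii → no match

i, ii, iv, v, vi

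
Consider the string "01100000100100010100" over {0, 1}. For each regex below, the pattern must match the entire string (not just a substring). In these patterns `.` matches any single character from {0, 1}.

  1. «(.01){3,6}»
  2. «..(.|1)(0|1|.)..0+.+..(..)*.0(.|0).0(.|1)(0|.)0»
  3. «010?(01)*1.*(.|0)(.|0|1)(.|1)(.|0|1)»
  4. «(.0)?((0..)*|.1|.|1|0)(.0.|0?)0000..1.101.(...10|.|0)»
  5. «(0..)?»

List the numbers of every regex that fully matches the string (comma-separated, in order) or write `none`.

1 → no match — must end with "01"
2 → match
3 → match
4 → no match
5 → no match

2, 3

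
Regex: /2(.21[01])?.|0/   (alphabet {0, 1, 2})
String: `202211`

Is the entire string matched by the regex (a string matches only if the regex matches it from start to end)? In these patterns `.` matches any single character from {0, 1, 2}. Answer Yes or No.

No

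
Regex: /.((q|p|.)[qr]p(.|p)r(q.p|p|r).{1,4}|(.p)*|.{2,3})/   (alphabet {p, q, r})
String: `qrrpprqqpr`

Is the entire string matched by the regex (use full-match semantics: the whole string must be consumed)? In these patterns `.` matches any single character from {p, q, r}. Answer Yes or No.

Yes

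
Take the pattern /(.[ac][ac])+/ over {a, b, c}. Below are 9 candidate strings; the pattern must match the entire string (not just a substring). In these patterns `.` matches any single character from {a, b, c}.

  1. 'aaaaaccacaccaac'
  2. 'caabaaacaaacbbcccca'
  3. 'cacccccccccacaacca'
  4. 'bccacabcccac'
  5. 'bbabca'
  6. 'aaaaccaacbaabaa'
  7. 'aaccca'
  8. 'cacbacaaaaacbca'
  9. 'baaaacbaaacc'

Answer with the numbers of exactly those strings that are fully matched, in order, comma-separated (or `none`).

1, 3, 4, 6, 7, 8, 9

1 → match
2 → no match
3 → match
4 → match
5 → no match
6 → match
7 → match
8 → match
9 → match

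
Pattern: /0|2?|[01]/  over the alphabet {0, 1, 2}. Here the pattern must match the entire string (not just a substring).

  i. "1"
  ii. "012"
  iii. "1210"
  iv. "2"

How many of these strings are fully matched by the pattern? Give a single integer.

i. "1" → match
ii. "012" → no match
iii. "1210" → no match
iv. "2" → match
Total matched: 2

2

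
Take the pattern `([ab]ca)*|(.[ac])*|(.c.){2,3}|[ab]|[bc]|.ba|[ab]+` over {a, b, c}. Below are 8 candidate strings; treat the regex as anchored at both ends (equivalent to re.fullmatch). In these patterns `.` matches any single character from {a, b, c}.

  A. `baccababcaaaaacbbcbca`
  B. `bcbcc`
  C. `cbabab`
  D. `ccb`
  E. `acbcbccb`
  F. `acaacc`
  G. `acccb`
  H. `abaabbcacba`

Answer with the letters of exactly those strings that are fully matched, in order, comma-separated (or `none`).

F

A → no match
B → no match
C → no match
D → no match
E → no match
F → match
G → no match
H → no match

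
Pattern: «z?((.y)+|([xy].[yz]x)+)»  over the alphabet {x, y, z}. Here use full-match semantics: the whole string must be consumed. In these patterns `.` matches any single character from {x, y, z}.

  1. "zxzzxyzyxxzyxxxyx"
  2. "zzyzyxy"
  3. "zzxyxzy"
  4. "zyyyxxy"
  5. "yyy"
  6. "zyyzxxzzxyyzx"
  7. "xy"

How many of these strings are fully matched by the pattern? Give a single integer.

1 → match
2 → match
3 → no match
4 → no match
5 → no match
6 → match
7 → match
Total matched: 4

4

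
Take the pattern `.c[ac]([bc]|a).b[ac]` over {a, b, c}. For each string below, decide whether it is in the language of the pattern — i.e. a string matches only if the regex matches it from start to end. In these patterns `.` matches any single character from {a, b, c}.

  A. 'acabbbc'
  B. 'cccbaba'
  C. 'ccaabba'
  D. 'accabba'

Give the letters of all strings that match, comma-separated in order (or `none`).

A, B, C, D

A → match
B → match
C → match
D → match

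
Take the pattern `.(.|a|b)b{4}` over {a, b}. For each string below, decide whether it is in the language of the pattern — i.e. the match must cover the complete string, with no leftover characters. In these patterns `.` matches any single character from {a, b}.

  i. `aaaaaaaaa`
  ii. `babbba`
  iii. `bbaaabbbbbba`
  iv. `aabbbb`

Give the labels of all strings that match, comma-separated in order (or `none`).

iv

i. `aaaaaaaaa` → no match — must end with `b`
ii. `babbba` → no match — must end with `b`
iii. `bbaaabbbbbba` → no match — must end with `b`
iv. `aabbbb` → match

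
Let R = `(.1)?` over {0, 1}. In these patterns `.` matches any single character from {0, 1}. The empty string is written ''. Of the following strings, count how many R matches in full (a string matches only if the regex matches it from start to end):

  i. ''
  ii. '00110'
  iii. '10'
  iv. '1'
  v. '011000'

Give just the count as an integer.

i → match
ii → no match
iii → no match
iv → no match
v → no match
Total matched: 1

1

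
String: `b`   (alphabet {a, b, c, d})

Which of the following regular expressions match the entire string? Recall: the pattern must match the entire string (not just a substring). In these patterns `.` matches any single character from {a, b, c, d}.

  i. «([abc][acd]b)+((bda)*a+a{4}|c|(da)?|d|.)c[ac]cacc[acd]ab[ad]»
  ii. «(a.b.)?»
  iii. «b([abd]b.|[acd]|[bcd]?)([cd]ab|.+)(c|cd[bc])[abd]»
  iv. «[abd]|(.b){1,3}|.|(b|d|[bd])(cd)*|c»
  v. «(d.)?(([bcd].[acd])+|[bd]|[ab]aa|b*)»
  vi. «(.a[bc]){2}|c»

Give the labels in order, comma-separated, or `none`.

iv, v

i → no match
ii → no match
iii → no match
iv → match
v → match
vi → no match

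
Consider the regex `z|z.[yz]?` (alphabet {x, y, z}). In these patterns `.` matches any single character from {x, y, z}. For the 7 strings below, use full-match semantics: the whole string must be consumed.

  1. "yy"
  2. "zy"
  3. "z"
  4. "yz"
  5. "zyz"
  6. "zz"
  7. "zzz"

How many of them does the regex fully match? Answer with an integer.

1. "yy" → no match — must start with "z"
2. "zy" → match
3. "z" → match
4. "yz" → no match — must start with "z"
5. "zyz" → match
6. "zz" → match
7. "zzz" → match
Total matched: 5

5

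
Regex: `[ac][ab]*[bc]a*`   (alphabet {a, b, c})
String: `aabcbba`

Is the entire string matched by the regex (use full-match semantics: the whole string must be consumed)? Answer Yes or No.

No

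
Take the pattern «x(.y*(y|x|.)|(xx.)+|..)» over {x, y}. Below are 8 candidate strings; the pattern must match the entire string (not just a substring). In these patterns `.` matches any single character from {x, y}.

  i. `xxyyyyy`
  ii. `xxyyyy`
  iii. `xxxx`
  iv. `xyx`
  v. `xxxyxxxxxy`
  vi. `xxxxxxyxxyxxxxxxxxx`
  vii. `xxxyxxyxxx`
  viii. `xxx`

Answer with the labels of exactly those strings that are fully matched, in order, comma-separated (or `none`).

i → match
ii → match
iii → match
iv → match
v → match
vi → match
vii → match
viii → match

i, ii, iii, iv, v, vi, vii, viii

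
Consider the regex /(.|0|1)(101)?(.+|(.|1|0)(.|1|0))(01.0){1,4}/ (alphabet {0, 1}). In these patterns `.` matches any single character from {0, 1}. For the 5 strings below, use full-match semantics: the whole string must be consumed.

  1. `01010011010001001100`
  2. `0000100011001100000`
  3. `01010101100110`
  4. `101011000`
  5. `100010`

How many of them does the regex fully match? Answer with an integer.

1

1 → no match
2 → no match
3 → match
4 → no match
5 → no match
Total matched: 1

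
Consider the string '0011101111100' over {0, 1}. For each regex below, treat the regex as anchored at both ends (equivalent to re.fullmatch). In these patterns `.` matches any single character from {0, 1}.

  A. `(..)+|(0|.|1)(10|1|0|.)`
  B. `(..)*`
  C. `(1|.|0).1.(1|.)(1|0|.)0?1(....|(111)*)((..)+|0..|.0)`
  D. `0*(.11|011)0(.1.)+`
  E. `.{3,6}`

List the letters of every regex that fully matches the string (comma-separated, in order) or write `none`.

C

A → no match
B → no match
C → match
D → no match
E → no match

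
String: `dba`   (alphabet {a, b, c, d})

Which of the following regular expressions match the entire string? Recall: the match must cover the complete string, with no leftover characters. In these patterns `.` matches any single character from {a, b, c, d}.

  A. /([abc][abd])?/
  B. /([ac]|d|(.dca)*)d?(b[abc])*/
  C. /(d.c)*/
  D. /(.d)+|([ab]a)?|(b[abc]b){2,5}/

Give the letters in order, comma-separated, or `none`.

B

A → no match
B → match
C → no match
D → no match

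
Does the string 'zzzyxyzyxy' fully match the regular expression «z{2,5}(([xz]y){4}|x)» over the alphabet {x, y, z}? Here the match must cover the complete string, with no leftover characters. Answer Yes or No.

Yes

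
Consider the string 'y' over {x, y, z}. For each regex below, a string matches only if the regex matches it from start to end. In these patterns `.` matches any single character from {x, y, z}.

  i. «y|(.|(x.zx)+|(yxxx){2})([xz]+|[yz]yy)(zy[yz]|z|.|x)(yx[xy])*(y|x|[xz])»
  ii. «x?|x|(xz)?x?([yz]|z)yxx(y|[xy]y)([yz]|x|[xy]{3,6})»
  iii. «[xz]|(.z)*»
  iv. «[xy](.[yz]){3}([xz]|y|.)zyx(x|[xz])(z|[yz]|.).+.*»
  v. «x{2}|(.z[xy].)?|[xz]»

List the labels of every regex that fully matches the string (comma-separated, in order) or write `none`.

i

i → match
ii → no match
iii → no match
iv → no match
v → no match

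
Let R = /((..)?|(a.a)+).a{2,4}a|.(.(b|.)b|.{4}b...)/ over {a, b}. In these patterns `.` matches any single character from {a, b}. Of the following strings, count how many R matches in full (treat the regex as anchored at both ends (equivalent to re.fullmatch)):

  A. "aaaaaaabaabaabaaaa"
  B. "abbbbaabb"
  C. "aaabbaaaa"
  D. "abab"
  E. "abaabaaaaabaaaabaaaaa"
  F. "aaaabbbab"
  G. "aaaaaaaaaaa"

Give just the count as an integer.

4

A → no match
B → no match
C → no match
D → match
E → match
F → match
G → match
Total matched: 4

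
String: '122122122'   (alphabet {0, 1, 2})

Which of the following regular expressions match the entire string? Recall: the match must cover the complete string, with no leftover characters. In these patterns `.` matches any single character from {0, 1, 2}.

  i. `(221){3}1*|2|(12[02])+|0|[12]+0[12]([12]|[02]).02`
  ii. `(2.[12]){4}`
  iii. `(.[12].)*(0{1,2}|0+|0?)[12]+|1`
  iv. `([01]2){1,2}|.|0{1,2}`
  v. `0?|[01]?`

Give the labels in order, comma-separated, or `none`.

i, iii

i → match
ii → no match — must start with '2'
iii → match
iv → no match
v → no match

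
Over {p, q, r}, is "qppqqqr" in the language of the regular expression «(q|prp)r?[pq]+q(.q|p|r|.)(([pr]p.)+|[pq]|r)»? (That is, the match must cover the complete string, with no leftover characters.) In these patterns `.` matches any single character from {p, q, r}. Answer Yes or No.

Yes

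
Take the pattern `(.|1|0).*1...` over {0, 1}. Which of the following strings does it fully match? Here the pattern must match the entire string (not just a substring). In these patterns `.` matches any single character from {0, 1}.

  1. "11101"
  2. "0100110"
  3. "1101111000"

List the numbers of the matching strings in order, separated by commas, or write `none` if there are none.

1 → match
2 → no match
3 → match

1, 3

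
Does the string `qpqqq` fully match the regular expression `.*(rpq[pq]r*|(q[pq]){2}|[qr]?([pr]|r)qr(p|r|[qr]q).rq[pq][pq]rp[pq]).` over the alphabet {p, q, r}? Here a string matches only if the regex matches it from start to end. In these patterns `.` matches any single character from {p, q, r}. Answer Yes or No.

Yes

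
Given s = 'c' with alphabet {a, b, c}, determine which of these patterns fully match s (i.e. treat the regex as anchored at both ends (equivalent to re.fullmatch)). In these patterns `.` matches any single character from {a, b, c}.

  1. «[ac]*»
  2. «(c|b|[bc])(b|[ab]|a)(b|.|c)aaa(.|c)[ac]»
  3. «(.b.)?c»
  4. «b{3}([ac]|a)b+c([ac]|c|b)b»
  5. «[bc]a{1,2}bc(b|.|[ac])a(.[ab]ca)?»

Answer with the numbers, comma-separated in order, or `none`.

1, 3

1 → match
2 → no match
3 → match
4 → no match — must start with 'b'
5 → no match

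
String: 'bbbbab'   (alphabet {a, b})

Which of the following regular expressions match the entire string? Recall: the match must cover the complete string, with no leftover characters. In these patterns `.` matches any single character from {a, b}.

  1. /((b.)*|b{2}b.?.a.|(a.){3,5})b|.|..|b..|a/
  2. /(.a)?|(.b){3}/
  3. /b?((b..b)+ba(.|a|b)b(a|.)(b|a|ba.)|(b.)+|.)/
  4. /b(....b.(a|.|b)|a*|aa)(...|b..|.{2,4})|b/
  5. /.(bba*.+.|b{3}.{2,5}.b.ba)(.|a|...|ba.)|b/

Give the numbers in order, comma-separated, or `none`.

1 → no match
2 → match
3 → no match
4 → no match
5 → match

2, 5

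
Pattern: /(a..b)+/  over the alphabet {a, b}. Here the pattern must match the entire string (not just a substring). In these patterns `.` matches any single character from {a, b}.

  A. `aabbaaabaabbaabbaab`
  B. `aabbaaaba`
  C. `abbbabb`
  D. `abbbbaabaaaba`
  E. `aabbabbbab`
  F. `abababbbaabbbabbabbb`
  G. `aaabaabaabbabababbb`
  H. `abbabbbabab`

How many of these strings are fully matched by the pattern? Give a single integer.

A → no match
B. `aabbaaaba` → no match — must end with `b`
C. `abbbabb` → no match
D → no match — must end with `b`
E. `aabbabbbab` → no match
F → no match
G → no match
H. `abbabbbabab` → no match
Total matched: 0

0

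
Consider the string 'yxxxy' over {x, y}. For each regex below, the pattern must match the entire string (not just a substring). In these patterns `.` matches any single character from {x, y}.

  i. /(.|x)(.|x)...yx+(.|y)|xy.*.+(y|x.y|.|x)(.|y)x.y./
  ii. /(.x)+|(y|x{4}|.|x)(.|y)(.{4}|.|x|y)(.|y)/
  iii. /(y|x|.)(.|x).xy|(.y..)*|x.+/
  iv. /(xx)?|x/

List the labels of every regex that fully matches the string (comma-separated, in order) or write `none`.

iii

i → no match
ii → no match
iii → match
iv → no match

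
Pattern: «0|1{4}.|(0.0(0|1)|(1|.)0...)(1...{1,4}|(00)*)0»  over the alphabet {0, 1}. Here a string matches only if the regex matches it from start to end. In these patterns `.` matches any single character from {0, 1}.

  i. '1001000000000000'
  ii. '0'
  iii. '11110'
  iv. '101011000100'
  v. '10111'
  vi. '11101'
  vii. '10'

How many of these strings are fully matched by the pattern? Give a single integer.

i → match
ii → match
iii → match
iv → match
v → no match
vi → no match
vii → no match
Total matched: 4

4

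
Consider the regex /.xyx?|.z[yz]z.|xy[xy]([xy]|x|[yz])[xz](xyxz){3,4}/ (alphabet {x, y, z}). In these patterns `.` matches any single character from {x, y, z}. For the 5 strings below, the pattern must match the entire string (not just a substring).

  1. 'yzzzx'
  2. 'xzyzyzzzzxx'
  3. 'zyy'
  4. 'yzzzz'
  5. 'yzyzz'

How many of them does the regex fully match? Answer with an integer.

3

1 → match
2 → no match
3 → no match
4 → match
5 → match
Total matched: 3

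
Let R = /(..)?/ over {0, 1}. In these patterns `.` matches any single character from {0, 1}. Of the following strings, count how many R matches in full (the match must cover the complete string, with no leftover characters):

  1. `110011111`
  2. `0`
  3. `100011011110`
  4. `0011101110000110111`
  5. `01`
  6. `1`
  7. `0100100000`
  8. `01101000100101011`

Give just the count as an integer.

1. `110011111` → no match
2. `0` → no match
3. `100011011110` → no match
4 → no match
5. `01` → match
6. `1` → no match
7. `0100100000` → no match
8 → no match
Total matched: 1

1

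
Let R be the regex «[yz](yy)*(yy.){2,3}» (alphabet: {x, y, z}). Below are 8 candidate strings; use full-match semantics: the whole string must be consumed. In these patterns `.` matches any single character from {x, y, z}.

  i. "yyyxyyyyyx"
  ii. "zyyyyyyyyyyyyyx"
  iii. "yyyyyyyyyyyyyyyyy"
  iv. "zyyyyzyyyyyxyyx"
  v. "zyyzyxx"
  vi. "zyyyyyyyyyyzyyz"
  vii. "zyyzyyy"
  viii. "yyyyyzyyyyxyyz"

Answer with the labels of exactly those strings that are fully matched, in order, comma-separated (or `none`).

i, ii, iii, vi, vii

i → match
ii → match
iii → match
iv → no match
v → no match
vi → match
vii → match
viii → no match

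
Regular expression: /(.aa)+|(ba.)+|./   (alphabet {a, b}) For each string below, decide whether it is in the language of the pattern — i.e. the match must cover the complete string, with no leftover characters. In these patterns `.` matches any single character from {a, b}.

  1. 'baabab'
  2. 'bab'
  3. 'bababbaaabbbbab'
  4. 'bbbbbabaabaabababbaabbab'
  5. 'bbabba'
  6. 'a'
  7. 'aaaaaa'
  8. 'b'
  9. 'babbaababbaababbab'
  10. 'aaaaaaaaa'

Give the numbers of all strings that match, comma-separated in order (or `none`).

1 → match
2 → match
3 → no match
4 → no match
5 → no match
6 → match
7 → match
8 → match
9 → match
10 → match

1, 2, 6, 7, 8, 9, 10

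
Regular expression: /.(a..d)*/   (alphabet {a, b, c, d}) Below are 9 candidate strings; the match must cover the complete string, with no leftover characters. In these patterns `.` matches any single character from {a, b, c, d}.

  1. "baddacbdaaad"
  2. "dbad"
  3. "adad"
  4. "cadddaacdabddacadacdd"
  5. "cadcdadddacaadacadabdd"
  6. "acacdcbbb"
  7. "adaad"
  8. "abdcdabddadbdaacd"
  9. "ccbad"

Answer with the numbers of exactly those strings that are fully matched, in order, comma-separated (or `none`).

4

1 → no match
2 → no match
3 → no match
4 → match
5 → no match
6 → no match
7 → no match
8 → no match
9 → no match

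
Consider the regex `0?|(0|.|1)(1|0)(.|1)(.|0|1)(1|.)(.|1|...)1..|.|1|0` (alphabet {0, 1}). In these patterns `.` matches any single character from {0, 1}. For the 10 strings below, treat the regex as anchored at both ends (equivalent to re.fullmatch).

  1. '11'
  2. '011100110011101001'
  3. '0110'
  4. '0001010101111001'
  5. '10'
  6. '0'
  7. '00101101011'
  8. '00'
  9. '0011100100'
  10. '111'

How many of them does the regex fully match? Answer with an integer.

1

1 → no match
2 → no match
3 → no match
4 → no match
5 → no match
6 → match
7 → no match
8 → no match
9 → no match
10 → no match
Total matched: 1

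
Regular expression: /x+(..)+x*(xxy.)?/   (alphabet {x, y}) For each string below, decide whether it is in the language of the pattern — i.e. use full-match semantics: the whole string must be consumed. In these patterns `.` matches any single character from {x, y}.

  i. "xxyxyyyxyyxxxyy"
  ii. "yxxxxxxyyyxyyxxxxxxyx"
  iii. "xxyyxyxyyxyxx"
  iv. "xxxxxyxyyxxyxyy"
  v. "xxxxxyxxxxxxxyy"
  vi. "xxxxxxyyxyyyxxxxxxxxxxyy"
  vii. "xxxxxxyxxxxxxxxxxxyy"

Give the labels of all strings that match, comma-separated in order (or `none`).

i → match
ii → no match — must start with "x"
iii → match
iv → match
v → match
vi → match
vii → match

i, iii, iv, v, vi, vii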